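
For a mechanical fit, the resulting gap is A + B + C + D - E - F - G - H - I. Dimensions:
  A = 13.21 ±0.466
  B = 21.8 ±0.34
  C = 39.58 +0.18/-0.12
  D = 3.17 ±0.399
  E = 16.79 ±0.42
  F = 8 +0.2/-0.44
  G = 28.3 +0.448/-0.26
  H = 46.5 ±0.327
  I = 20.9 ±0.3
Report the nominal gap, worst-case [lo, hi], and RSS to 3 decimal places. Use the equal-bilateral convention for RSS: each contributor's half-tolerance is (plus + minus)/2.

nominal=-42.730 wc=[-45.750,-39.598] rss=1.056

Stack each dimension's contribution:
  +A: nom +13.210 → Σnom=13.210; wc +0.466/-0.466 → slack +0.466/-0.466; half-tol=0.466, Σhalf²=0.217156
  +B: nom +21.800 → Σnom=35.010; wc +0.340/-0.340 → slack +0.806/-0.806; half-tol=0.340, Σhalf²=0.332756
  +C: nom +39.580 → Σnom=74.590; wc +0.180/-0.120 → slack +0.986/-0.926; half-tol=0.150, Σhalf²=0.355256
  +D: nom +3.170 → Σnom=77.760; wc +0.399/-0.399 → slack +1.385/-1.325; half-tol=0.399, Σhalf²=0.514457
  -E: nom -16.790 → Σnom=60.970; wc +0.420/-0.420 → slack +1.805/-1.745; half-tol=0.420, Σhalf²=0.690857
  -F: nom -8.000 → Σnom=52.970; wc +0.440/-0.200 → slack +2.245/-1.945; half-tol=0.320, Σhalf²=0.793257
  -G: nom -28.300 → Σnom=24.670; wc +0.260/-0.448 → slack +2.505/-2.393; half-tol=0.354, Σhalf²=0.918573
  -H: nom -46.500 → Σnom=-21.830; wc +0.327/-0.327 → slack +2.832/-2.720; half-tol=0.327, Σhalf²=1.025502
  -I: nom -20.900 → Σnom=-42.730; wc +0.300/-0.300 → slack +3.132/-3.020; half-tol=0.300, Σhalf²=1.115502
Nominal = -42.730. Worst-case = [-42.730 - 3.020, -42.730 + 3.132] = [-45.750, -39.598]. RSS = √1.115502 = 1.056.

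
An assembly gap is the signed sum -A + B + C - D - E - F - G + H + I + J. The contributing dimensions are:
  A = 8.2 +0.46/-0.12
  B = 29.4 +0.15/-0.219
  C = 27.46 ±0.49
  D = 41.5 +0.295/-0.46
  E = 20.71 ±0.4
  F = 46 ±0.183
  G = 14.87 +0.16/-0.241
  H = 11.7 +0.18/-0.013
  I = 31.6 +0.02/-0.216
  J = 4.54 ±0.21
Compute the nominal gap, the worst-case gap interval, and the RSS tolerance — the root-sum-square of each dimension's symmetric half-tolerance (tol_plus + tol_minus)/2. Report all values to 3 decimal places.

nominal=-26.580 wc=[-29.226,-24.126] rss=0.895

Stack each dimension's contribution:
  -A: nom -8.200 → Σnom=-8.200; wc +0.120/-0.460 → slack +0.120/-0.460; half-tol=0.290, Σhalf²=0.084100
  +B: nom +29.400 → Σnom=21.200; wc +0.150/-0.219 → slack +0.270/-0.679; half-tol=0.184, Σhalf²=0.118140
  +C: nom +27.460 → Σnom=48.660; wc +0.490/-0.490 → slack +0.760/-1.169; half-tol=0.490, Σhalf²=0.358240
  -D: nom -41.500 → Σnom=7.160; wc +0.460/-0.295 → slack +1.220/-1.464; half-tol=0.378, Σhalf²=0.500746
  -E: nom -20.710 → Σnom=-13.550; wc +0.400/-0.400 → slack +1.620/-1.864; half-tol=0.400, Σhalf²=0.660747
  -F: nom -46.000 → Σnom=-59.550; wc +0.183/-0.183 → slack +1.803/-2.047; half-tol=0.183, Σhalf²=0.694236
  -G: nom -14.870 → Σnom=-74.420; wc +0.241/-0.160 → slack +2.044/-2.207; half-tol=0.201, Σhalf²=0.734436
  +H: nom +11.700 → Σnom=-62.720; wc +0.180/-0.013 → slack +2.224/-2.220; half-tol=0.097, Σhalf²=0.743748
  +I: nom +31.600 → Σnom=-31.120; wc +0.020/-0.216 → slack +2.244/-2.436; half-tol=0.118, Σhalf²=0.757672
  +J: nom +4.540 → Σnom=-26.580; wc +0.210/-0.210 → slack +2.454/-2.646; half-tol=0.210, Σhalf²=0.801772
Nominal = -26.580. Worst-case = [-26.580 - 2.646, -26.580 + 2.454] = [-29.226, -24.126]. RSS = √0.801772 = 0.895.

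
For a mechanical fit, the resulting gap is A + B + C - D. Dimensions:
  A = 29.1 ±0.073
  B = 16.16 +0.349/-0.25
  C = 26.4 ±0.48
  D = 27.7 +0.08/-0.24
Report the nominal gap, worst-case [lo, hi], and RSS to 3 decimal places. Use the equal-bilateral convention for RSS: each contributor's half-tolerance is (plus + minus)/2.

nominal=43.960 wc=[43.077,45.102] rss=0.592

Stack each dimension's contribution:
  +A: nom +29.100 → Σnom=29.100; wc +0.073/-0.073 → slack +0.073/-0.073; half-tol=0.073, Σhalf²=0.005329
  +B: nom +16.160 → Σnom=45.260; wc +0.349/-0.250 → slack +0.422/-0.323; half-tol=0.299, Σhalf²=0.095029
  +C: nom +26.400 → Σnom=71.660; wc +0.480/-0.480 → slack +0.902/-0.803; half-tol=0.480, Σhalf²=0.325429
  -D: nom -27.700 → Σnom=43.960; wc +0.240/-0.080 → slack +1.142/-0.883; half-tol=0.160, Σhalf²=0.351029
Nominal = 43.960. Worst-case = [43.960 - 0.883, 43.960 + 1.142] = [43.077, 45.102]. RSS = √0.351029 = 0.592.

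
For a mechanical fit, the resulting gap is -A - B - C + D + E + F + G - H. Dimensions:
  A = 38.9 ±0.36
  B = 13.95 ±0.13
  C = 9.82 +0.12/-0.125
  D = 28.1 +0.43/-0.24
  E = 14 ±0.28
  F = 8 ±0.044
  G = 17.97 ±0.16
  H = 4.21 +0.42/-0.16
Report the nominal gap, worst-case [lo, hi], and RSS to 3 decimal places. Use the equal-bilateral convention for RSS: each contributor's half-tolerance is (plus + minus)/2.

nominal=1.190 wc=[-0.564,2.879] rss=0.681

Stack each dimension's contribution:
  -A: nom -38.900 → Σnom=-38.900; wc +0.360/-0.360 → slack +0.360/-0.360; half-tol=0.360, Σhalf²=0.129600
  -B: nom -13.950 → Σnom=-52.850; wc +0.130/-0.130 → slack +0.490/-0.490; half-tol=0.130, Σhalf²=0.146500
  -C: nom -9.820 → Σnom=-62.670; wc +0.125/-0.120 → slack +0.615/-0.610; half-tol=0.122, Σhalf²=0.161506
  +D: nom +28.100 → Σnom=-34.570; wc +0.430/-0.240 → slack +1.045/-0.850; half-tol=0.335, Σhalf²=0.273731
  +E: nom +14.000 → Σnom=-20.570; wc +0.280/-0.280 → slack +1.325/-1.130; half-tol=0.280, Σhalf²=0.352131
  +F: nom +8.000 → Σnom=-12.570; wc +0.044/-0.044 → slack +1.369/-1.174; half-tol=0.044, Σhalf²=0.354067
  +G: nom +17.970 → Σnom=5.400; wc +0.160/-0.160 → slack +1.529/-1.334; half-tol=0.160, Σhalf²=0.379667
  -H: nom -4.210 → Σnom=1.190; wc +0.160/-0.420 → slack +1.689/-1.754; half-tol=0.290, Σhalf²=0.463767
Nominal = 1.190. Worst-case = [1.190 - 1.754, 1.190 + 1.689] = [-0.564, 2.879]. RSS = √0.463767 = 0.681.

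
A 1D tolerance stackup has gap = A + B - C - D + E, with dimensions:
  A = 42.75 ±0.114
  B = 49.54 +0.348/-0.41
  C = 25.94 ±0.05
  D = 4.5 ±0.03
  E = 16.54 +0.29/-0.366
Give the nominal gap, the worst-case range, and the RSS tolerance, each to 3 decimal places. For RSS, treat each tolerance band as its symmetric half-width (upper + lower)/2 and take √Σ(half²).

Stack each dimension's contribution:
  +A: nom +42.750 → Σnom=42.750; wc +0.114/-0.114 → slack +0.114/-0.114; half-tol=0.114, Σhalf²=0.012996
  +B: nom +49.540 → Σnom=92.290; wc +0.348/-0.410 → slack +0.462/-0.524; half-tol=0.379, Σhalf²=0.156637
  -C: nom -25.940 → Σnom=66.350; wc +0.050/-0.050 → slack +0.512/-0.574; half-tol=0.050, Σhalf²=0.159137
  -D: nom -4.500 → Σnom=61.850; wc +0.030/-0.030 → slack +0.542/-0.604; half-tol=0.030, Σhalf²=0.160037
  +E: nom +16.540 → Σnom=78.390; wc +0.290/-0.366 → slack +0.832/-0.970; half-tol=0.328, Σhalf²=0.267621
Nominal = 78.390. Worst-case = [78.390 - 0.970, 78.390 + 0.832] = [77.420, 79.222]. RSS = √0.267621 = 0.517.

nominal=78.390 wc=[77.420,79.222] rss=0.517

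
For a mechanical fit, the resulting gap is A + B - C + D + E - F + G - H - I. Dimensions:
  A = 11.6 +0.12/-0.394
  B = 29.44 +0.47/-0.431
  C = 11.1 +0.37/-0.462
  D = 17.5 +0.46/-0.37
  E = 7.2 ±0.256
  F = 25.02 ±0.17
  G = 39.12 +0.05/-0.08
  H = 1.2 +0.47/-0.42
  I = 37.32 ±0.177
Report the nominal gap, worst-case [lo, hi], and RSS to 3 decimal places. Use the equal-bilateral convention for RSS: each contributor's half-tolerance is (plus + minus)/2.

nominal=30.220 wc=[27.502,32.805] rss=0.971

Stack each dimension's contribution:
  +A: nom +11.600 → Σnom=11.600; wc +0.120/-0.394 → slack +0.120/-0.394; half-tol=0.257, Σhalf²=0.066049
  +B: nom +29.440 → Σnom=41.040; wc +0.470/-0.431 → slack +0.590/-0.825; half-tol=0.451, Σhalf²=0.268999
  -C: nom -11.100 → Σnom=29.940; wc +0.462/-0.370 → slack +1.052/-1.195; half-tol=0.416, Σhalf²=0.442055
  +D: nom +17.500 → Σnom=47.440; wc +0.460/-0.370 → slack +1.512/-1.565; half-tol=0.415, Σhalf²=0.614280
  +E: nom +7.200 → Σnom=54.640; wc +0.256/-0.256 → slack +1.768/-1.821; half-tol=0.256, Σhalf²=0.679816
  -F: nom -25.020 → Σnom=29.620; wc +0.170/-0.170 → slack +1.938/-1.991; half-tol=0.170, Σhalf²=0.708716
  +G: nom +39.120 → Σnom=68.740; wc +0.050/-0.080 → slack +1.988/-2.071; half-tol=0.065, Σhalf²=0.712941
  -H: nom -1.200 → Σnom=67.540; wc +0.420/-0.470 → slack +2.408/-2.541; half-tol=0.445, Σhalf²=0.910966
  -I: nom -37.320 → Σnom=30.220; wc +0.177/-0.177 → slack +2.585/-2.718; half-tol=0.177, Σhalf²=0.942295
Nominal = 30.220. Worst-case = [30.220 - 2.718, 30.220 + 2.585] = [27.502, 32.805]. RSS = √0.942295 = 0.971.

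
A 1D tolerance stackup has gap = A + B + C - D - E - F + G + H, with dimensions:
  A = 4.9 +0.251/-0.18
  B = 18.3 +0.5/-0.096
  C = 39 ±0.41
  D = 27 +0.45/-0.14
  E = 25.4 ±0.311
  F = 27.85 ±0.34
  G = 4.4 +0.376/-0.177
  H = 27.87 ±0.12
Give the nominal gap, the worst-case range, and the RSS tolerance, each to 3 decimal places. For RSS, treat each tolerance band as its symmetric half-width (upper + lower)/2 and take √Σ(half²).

nominal=14.220 wc=[12.136,16.668] rss=0.833

Stack each dimension's contribution:
  +A: nom +4.900 → Σnom=4.900; wc +0.251/-0.180 → slack +0.251/-0.180; half-tol=0.215, Σhalf²=0.046440
  +B: nom +18.300 → Σnom=23.200; wc +0.500/-0.096 → slack +0.751/-0.276; half-tol=0.298, Σhalf²=0.135244
  +C: nom +39.000 → Σnom=62.200; wc +0.410/-0.410 → slack +1.161/-0.686; half-tol=0.410, Σhalf²=0.303344
  -D: nom -27.000 → Σnom=35.200; wc +0.140/-0.450 → slack +1.301/-1.136; half-tol=0.295, Σhalf²=0.390369
  -E: nom -25.400 → Σnom=9.800; wc +0.311/-0.311 → slack +1.612/-1.447; half-tol=0.311, Σhalf²=0.487090
  -F: nom -27.850 → Σnom=-18.050; wc +0.340/-0.340 → slack +1.952/-1.787; half-tol=0.340, Σhalf²=0.602690
  +G: nom +4.400 → Σnom=-13.650; wc +0.376/-0.177 → slack +2.328/-1.964; half-tol=0.276, Σhalf²=0.679142
  +H: nom +27.870 → Σnom=14.220; wc +0.120/-0.120 → slack +2.448/-2.084; half-tol=0.120, Σhalf²=0.693542
Nominal = 14.220. Worst-case = [14.220 - 2.084, 14.220 + 2.448] = [12.136, 16.668]. RSS = √0.693542 = 0.833.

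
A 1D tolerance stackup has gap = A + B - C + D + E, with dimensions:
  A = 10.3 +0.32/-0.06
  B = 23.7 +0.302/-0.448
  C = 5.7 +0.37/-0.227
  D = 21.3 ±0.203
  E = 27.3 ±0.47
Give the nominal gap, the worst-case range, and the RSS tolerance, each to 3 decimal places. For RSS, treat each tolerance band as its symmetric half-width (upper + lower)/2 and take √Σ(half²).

Stack each dimension's contribution:
  +A: nom +10.300 → Σnom=10.300; wc +0.320/-0.060 → slack +0.320/-0.060; half-tol=0.190, Σhalf²=0.036100
  +B: nom +23.700 → Σnom=34.000; wc +0.302/-0.448 → slack +0.622/-0.508; half-tol=0.375, Σhalf²=0.176725
  -C: nom -5.700 → Σnom=28.300; wc +0.227/-0.370 → slack +0.849/-0.878; half-tol=0.298, Σhalf²=0.265827
  +D: nom +21.300 → Σnom=49.600; wc +0.203/-0.203 → slack +1.052/-1.081; half-tol=0.203, Σhalf²=0.307036
  +E: nom +27.300 → Σnom=76.900; wc +0.470/-0.470 → slack +1.522/-1.551; half-tol=0.470, Σhalf²=0.527936
Nominal = 76.900. Worst-case = [76.900 - 1.551, 76.900 + 1.522] = [75.349, 78.422]. RSS = √0.527936 = 0.727.

nominal=76.900 wc=[75.349,78.422] rss=0.727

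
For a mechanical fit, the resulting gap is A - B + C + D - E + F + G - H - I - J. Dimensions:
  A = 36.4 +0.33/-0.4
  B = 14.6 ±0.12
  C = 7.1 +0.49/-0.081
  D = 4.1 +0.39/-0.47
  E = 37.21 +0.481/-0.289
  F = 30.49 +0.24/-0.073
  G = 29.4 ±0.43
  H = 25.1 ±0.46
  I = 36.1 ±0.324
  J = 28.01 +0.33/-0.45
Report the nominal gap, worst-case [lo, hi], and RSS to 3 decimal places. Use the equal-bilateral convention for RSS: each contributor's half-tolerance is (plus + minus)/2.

Stack each dimension's contribution:
  +A: nom +36.400 → Σnom=36.400; wc +0.330/-0.400 → slack +0.330/-0.400; half-tol=0.365, Σhalf²=0.133225
  -B: nom -14.600 → Σnom=21.800; wc +0.120/-0.120 → slack +0.450/-0.520; half-tol=0.120, Σhalf²=0.147625
  +C: nom +7.100 → Σnom=28.900; wc +0.490/-0.081 → slack +0.940/-0.601; half-tol=0.285, Σhalf²=0.229135
  +D: nom +4.100 → Σnom=33.000; wc +0.390/-0.470 → slack +1.330/-1.071; half-tol=0.430, Σhalf²=0.414035
  -E: nom -37.210 → Σnom=-4.210; wc +0.289/-0.481 → slack +1.619/-1.552; half-tol=0.385, Σhalf²=0.562260
  +F: nom +30.490 → Σnom=26.280; wc +0.240/-0.073 → slack +1.859/-1.625; half-tol=0.157, Σhalf²=0.586753
  +G: nom +29.400 → Σnom=55.680; wc +0.430/-0.430 → slack +2.289/-2.055; half-tol=0.430, Σhalf²=0.771652
  -H: nom -25.100 → Σnom=30.580; wc +0.460/-0.460 → slack +2.749/-2.515; half-tol=0.460, Σhalf²=0.983252
  -I: nom -36.100 → Σnom=-5.520; wc +0.324/-0.324 → slack +3.073/-2.839; half-tol=0.324, Σhalf²=1.088229
  -J: nom -28.010 → Σnom=-33.530; wc +0.450/-0.330 → slack +3.523/-3.169; half-tol=0.390, Σhalf²=1.240328
Nominal = -33.530. Worst-case = [-33.530 - 3.169, -33.530 + 3.523] = [-36.699, -30.007]. RSS = √1.240328 = 1.114.

nominal=-33.530 wc=[-36.699,-30.007] rss=1.114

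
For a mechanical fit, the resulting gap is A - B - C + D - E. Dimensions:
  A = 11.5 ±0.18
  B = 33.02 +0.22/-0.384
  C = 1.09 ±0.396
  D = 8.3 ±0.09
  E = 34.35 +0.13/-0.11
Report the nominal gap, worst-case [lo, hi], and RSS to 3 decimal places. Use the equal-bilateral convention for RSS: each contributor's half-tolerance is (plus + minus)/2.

nominal=-48.660 wc=[-49.676,-47.500] rss=0.550

Stack each dimension's contribution:
  +A: nom +11.500 → Σnom=11.500; wc +0.180/-0.180 → slack +0.180/-0.180; half-tol=0.180, Σhalf²=0.032400
  -B: nom -33.020 → Σnom=-21.520; wc +0.384/-0.220 → slack +0.564/-0.400; half-tol=0.302, Σhalf²=0.123604
  -C: nom -1.090 → Σnom=-22.610; wc +0.396/-0.396 → slack +0.960/-0.796; half-tol=0.396, Σhalf²=0.280420
  +D: nom +8.300 → Σnom=-14.310; wc +0.090/-0.090 → slack +1.050/-0.886; half-tol=0.090, Σhalf²=0.288520
  -E: nom -34.350 → Σnom=-48.660; wc +0.110/-0.130 → slack +1.160/-1.016; half-tol=0.120, Σhalf²=0.302920
Nominal = -48.660. Worst-case = [-48.660 - 1.016, -48.660 + 1.160] = [-49.676, -47.500]. RSS = √0.302920 = 0.550.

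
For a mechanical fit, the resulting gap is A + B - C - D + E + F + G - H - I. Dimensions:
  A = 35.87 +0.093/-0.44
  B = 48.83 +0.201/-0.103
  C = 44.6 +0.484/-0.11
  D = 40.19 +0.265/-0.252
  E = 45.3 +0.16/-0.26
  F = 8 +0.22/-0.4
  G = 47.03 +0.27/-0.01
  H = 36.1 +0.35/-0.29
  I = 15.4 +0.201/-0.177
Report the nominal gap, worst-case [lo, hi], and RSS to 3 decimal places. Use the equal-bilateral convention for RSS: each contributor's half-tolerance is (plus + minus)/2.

Stack each dimension's contribution:
  +A: nom +35.870 → Σnom=35.870; wc +0.093/-0.440 → slack +0.093/-0.440; half-tol=0.267, Σhalf²=0.071022
  +B: nom +48.830 → Σnom=84.700; wc +0.201/-0.103 → slack +0.294/-0.543; half-tol=0.152, Σhalf²=0.094126
  -C: nom -44.600 → Σnom=40.100; wc +0.110/-0.484 → slack +0.404/-1.027; half-tol=0.297, Σhalf²=0.182335
  -D: nom -40.190 → Σnom=-0.090; wc +0.252/-0.265 → slack +0.656/-1.292; half-tol=0.259, Σhalf²=0.249158
  +E: nom +45.300 → Σnom=45.210; wc +0.160/-0.260 → slack +0.816/-1.552; half-tol=0.210, Σhalf²=0.293258
  +F: nom +8.000 → Σnom=53.210; wc +0.220/-0.400 → slack +1.036/-1.952; half-tol=0.310, Σhalf²=0.389358
  +G: nom +47.030 → Σnom=100.240; wc +0.270/-0.010 → slack +1.306/-1.962; half-tol=0.140, Σhalf²=0.408958
  -H: nom -36.100 → Σnom=64.140; wc +0.290/-0.350 → slack +1.596/-2.312; half-tol=0.320, Σhalf²=0.511358
  -I: nom -15.400 → Σnom=48.740; wc +0.177/-0.201 → slack +1.773/-2.513; half-tol=0.189, Σhalf²=0.547079
Nominal = 48.740. Worst-case = [48.740 - 2.513, 48.740 + 1.773] = [46.227, 50.513]. RSS = √0.547079 = 0.740.

nominal=48.740 wc=[46.227,50.513] rss=0.740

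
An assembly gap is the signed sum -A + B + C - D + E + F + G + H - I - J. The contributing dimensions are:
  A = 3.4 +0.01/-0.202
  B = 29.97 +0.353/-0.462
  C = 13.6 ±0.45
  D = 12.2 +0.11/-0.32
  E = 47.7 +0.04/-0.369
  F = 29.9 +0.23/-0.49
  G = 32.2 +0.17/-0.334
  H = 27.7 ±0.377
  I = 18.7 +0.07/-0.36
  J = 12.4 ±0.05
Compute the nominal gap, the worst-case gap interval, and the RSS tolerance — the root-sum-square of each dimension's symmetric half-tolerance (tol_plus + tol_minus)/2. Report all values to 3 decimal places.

nominal=134.370 wc=[131.648,136.922] rss=0.923

Stack each dimension's contribution:
  -A: nom -3.400 → Σnom=-3.400; wc +0.202/-0.010 → slack +0.202/-0.010; half-tol=0.106, Σhalf²=0.011236
  +B: nom +29.970 → Σnom=26.570; wc +0.353/-0.462 → slack +0.555/-0.472; half-tol=0.407, Σhalf²=0.177292
  +C: nom +13.600 → Σnom=40.170; wc +0.450/-0.450 → slack +1.005/-0.922; half-tol=0.450, Σhalf²=0.379792
  -D: nom -12.200 → Σnom=27.970; wc +0.320/-0.110 → slack +1.325/-1.032; half-tol=0.215, Σhalf²=0.426017
  +E: nom +47.700 → Σnom=75.670; wc +0.040/-0.369 → slack +1.365/-1.401; half-tol=0.204, Σhalf²=0.467838
  +F: nom +29.900 → Σnom=105.570; wc +0.230/-0.490 → slack +1.595/-1.891; half-tol=0.360, Σhalf²=0.597438
  +G: nom +32.200 → Σnom=137.770; wc +0.170/-0.334 → slack +1.765/-2.225; half-tol=0.252, Σhalf²=0.660942
  +H: nom +27.700 → Σnom=165.470; wc +0.377/-0.377 → slack +2.142/-2.602; half-tol=0.377, Σhalf²=0.803071
  -I: nom -18.700 → Σnom=146.770; wc +0.360/-0.070 → slack +2.502/-2.672; half-tol=0.215, Σhalf²=0.849295
  -J: nom -12.400 → Σnom=134.370; wc +0.050/-0.050 → slack +2.552/-2.722; half-tol=0.050, Σhalf²=0.851795
Nominal = 134.370. Worst-case = [134.370 - 2.722, 134.370 + 2.552] = [131.648, 136.922]. RSS = √0.851795 = 0.923.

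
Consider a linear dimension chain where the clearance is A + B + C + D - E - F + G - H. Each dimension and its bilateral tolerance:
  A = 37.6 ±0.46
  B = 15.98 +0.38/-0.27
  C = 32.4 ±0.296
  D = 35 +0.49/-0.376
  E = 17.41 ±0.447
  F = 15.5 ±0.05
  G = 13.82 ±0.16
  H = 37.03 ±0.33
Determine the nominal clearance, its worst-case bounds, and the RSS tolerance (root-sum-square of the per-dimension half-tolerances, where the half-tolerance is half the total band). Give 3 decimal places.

nominal=64.860 wc=[62.471,67.473] rss=0.964

Stack each dimension's contribution:
  +A: nom +37.600 → Σnom=37.600; wc +0.460/-0.460 → slack +0.460/-0.460; half-tol=0.460, Σhalf²=0.211600
  +B: nom +15.980 → Σnom=53.580; wc +0.380/-0.270 → slack +0.840/-0.730; half-tol=0.325, Σhalf²=0.317225
  +C: nom +32.400 → Σnom=85.980; wc +0.296/-0.296 → slack +1.136/-1.026; half-tol=0.296, Σhalf²=0.404841
  +D: nom +35.000 → Σnom=120.980; wc +0.490/-0.376 → slack +1.626/-1.402; half-tol=0.433, Σhalf²=0.592330
  -E: nom -17.410 → Σnom=103.570; wc +0.447/-0.447 → slack +2.073/-1.849; half-tol=0.447, Σhalf²=0.792139
  -F: nom -15.500 → Σnom=88.070; wc +0.050/-0.050 → slack +2.123/-1.899; half-tol=0.050, Σhalf²=0.794639
  +G: nom +13.820 → Σnom=101.890; wc +0.160/-0.160 → slack +2.283/-2.059; half-tol=0.160, Σhalf²=0.820239
  -H: nom -37.030 → Σnom=64.860; wc +0.330/-0.330 → slack +2.613/-2.389; half-tol=0.330, Σhalf²=0.929139
Nominal = 64.860. Worst-case = [64.860 - 2.389, 64.860 + 2.613] = [62.471, 67.473]. RSS = √0.929139 = 0.964.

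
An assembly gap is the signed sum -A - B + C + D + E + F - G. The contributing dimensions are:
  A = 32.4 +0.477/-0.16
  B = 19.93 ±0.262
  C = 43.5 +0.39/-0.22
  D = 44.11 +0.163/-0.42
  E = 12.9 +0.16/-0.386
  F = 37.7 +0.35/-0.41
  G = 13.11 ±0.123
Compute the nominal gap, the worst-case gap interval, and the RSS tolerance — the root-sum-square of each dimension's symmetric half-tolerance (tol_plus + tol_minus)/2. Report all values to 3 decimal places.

nominal=72.770 wc=[70.472,74.378] rss=0.763

Stack each dimension's contribution:
  -A: nom -32.400 → Σnom=-32.400; wc +0.160/-0.477 → slack +0.160/-0.477; half-tol=0.319, Σhalf²=0.101442
  -B: nom -19.930 → Σnom=-52.330; wc +0.262/-0.262 → slack +0.422/-0.739; half-tol=0.262, Σhalf²=0.170086
  +C: nom +43.500 → Σnom=-8.830; wc +0.390/-0.220 → slack +0.812/-0.959; half-tol=0.305, Σhalf²=0.263111
  +D: nom +44.110 → Σnom=35.280; wc +0.163/-0.420 → slack +0.975/-1.379; half-tol=0.291, Σhalf²=0.348083
  +E: nom +12.900 → Σnom=48.180; wc +0.160/-0.386 → slack +1.135/-1.765; half-tol=0.273, Σhalf²=0.422613
  +F: nom +37.700 → Σnom=85.880; wc +0.350/-0.410 → slack +1.485/-2.175; half-tol=0.380, Σhalf²=0.567013
  -G: nom -13.110 → Σnom=72.770; wc +0.123/-0.123 → slack +1.608/-2.298; half-tol=0.123, Σhalf²=0.582141
Nominal = 72.770. Worst-case = [72.770 - 2.298, 72.770 + 1.608] = [70.472, 74.378]. RSS = √0.582141 = 0.763.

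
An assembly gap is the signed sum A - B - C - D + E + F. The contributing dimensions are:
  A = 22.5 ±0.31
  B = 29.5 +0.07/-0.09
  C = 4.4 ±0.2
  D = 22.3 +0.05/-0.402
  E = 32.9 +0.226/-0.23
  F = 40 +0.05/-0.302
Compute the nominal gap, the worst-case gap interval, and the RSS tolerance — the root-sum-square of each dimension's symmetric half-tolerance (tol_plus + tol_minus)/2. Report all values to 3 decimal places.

Stack each dimension's contribution:
  +A: nom +22.500 → Σnom=22.500; wc +0.310/-0.310 → slack +0.310/-0.310; half-tol=0.310, Σhalf²=0.096100
  -B: nom -29.500 → Σnom=-7.000; wc +0.090/-0.070 → slack +0.400/-0.380; half-tol=0.080, Σhalf²=0.102500
  -C: nom -4.400 → Σnom=-11.400; wc +0.200/-0.200 → slack +0.600/-0.580; half-tol=0.200, Σhalf²=0.142500
  -D: nom -22.300 → Σnom=-33.700; wc +0.402/-0.050 → slack +1.002/-0.630; half-tol=0.226, Σhalf²=0.193576
  +E: nom +32.900 → Σnom=-0.800; wc +0.226/-0.230 → slack +1.228/-0.860; half-tol=0.228, Σhalf²=0.245560
  +F: nom +40.000 → Σnom=39.200; wc +0.050/-0.302 → slack +1.278/-1.162; half-tol=0.176, Σhalf²=0.276536
Nominal = 39.200. Worst-case = [39.200 - 1.162, 39.200 + 1.278] = [38.038, 40.478]. RSS = √0.276536 = 0.526.

nominal=39.200 wc=[38.038,40.478] rss=0.526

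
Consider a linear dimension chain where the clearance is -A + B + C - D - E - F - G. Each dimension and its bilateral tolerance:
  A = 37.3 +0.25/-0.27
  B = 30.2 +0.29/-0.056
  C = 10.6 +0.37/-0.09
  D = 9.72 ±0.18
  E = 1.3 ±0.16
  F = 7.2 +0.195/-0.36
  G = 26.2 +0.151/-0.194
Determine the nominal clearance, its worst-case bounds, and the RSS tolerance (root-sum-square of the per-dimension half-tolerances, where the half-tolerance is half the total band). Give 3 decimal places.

Stack each dimension's contribution:
  -A: nom -37.300 → Σnom=-37.300; wc +0.270/-0.250 → slack +0.270/-0.250; half-tol=0.260, Σhalf²=0.067600
  +B: nom +30.200 → Σnom=-7.100; wc +0.290/-0.056 → slack +0.560/-0.306; half-tol=0.173, Σhalf²=0.097529
  +C: nom +10.600 → Σnom=3.500; wc +0.370/-0.090 → slack +0.930/-0.396; half-tol=0.230, Σhalf²=0.150429
  -D: nom -9.720 → Σnom=-6.220; wc +0.180/-0.180 → slack +1.110/-0.576; half-tol=0.180, Σhalf²=0.182829
  -E: nom -1.300 → Σnom=-7.520; wc +0.160/-0.160 → slack +1.270/-0.736; half-tol=0.160, Σhalf²=0.208429
  -F: nom -7.200 → Σnom=-14.720; wc +0.360/-0.195 → slack +1.630/-0.931; half-tol=0.277, Σhalf²=0.285435
  -G: nom -26.200 → Σnom=-40.920; wc +0.194/-0.151 → slack +1.824/-1.082; half-tol=0.172, Σhalf²=0.315191
Nominal = -40.920. Worst-case = [-40.920 - 1.082, -40.920 + 1.824] = [-42.002, -39.096]. RSS = √0.315191 = 0.561.

nominal=-40.920 wc=[-42.002,-39.096] rss=0.561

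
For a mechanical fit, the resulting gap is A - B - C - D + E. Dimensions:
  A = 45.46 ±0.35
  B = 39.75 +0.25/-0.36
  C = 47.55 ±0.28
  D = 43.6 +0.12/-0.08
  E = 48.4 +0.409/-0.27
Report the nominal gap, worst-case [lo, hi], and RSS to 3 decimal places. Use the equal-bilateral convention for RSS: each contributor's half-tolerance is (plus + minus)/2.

Stack each dimension's contribution:
  +A: nom +45.460 → Σnom=45.460; wc +0.350/-0.350 → slack +0.350/-0.350; half-tol=0.350, Σhalf²=0.122500
  -B: nom -39.750 → Σnom=5.710; wc +0.360/-0.250 → slack +0.710/-0.600; half-tol=0.305, Σhalf²=0.215525
  -C: nom -47.550 → Σnom=-41.840; wc +0.280/-0.280 → slack +0.990/-0.880; half-tol=0.280, Σhalf²=0.293925
  -D: nom -43.600 → Σnom=-85.440; wc +0.080/-0.120 → slack +1.070/-1.000; half-tol=0.100, Σhalf²=0.303925
  +E: nom +48.400 → Σnom=-37.040; wc +0.409/-0.270 → slack +1.479/-1.270; half-tol=0.340, Σhalf²=0.419185
Nominal = -37.040. Worst-case = [-37.040 - 1.270, -37.040 + 1.479] = [-38.310, -35.561]. RSS = √0.419185 = 0.647.

nominal=-37.040 wc=[-38.310,-35.561] rss=0.647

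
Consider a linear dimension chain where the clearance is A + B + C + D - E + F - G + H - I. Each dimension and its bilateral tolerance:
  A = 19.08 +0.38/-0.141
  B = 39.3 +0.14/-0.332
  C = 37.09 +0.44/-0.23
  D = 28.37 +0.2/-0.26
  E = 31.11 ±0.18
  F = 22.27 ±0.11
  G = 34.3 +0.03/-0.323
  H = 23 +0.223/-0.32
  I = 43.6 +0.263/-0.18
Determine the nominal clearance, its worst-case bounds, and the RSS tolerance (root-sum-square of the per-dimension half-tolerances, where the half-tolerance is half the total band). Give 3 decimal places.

Stack each dimension's contribution:
  +A: nom +19.080 → Σnom=19.080; wc +0.380/-0.141 → slack +0.380/-0.141; half-tol=0.261, Σhalf²=0.067860
  +B: nom +39.300 → Σnom=58.380; wc +0.140/-0.332 → slack +0.520/-0.473; half-tol=0.236, Σhalf²=0.123556
  +C: nom +37.090 → Σnom=95.470; wc +0.440/-0.230 → slack +0.960/-0.703; half-tol=0.335, Σhalf²=0.235781
  +D: nom +28.370 → Σnom=123.840; wc +0.200/-0.260 → slack +1.160/-0.963; half-tol=0.230, Σhalf²=0.288681
  -E: nom -31.110 → Σnom=92.730; wc +0.180/-0.180 → slack +1.340/-1.143; half-tol=0.180, Σhalf²=0.321081
  +F: nom +22.270 → Σnom=115.000; wc +0.110/-0.110 → slack +1.450/-1.253; half-tol=0.110, Σhalf²=0.333181
  -G: nom -34.300 → Σnom=80.700; wc +0.323/-0.030 → slack +1.773/-1.283; half-tol=0.176, Σhalf²=0.364334
  +H: nom +23.000 → Σnom=103.700; wc +0.223/-0.320 → slack +1.996/-1.603; half-tol=0.272, Σhalf²=0.438046
  -I: nom -43.600 → Σnom=60.100; wc +0.180/-0.263 → slack +2.176/-1.866; half-tol=0.222, Σhalf²=0.487108
Nominal = 60.100. Worst-case = [60.100 - 1.866, 60.100 + 2.176] = [58.234, 62.276]. RSS = √0.487108 = 0.698.

nominal=60.100 wc=[58.234,62.276] rss=0.698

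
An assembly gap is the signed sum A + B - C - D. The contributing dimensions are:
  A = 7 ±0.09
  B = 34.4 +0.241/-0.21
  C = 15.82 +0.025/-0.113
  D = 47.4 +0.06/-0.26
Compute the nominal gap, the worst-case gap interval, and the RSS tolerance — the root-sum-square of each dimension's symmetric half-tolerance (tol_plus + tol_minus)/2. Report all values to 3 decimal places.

nominal=-21.820 wc=[-22.205,-21.116] rss=0.299

Stack each dimension's contribution:
  +A: nom +7.000 → Σnom=7.000; wc +0.090/-0.090 → slack +0.090/-0.090; half-tol=0.090, Σhalf²=0.008100
  +B: nom +34.400 → Σnom=41.400; wc +0.241/-0.210 → slack +0.331/-0.300; half-tol=0.225, Σhalf²=0.058950
  -C: nom -15.820 → Σnom=25.580; wc +0.113/-0.025 → slack +0.444/-0.325; half-tol=0.069, Σhalf²=0.063711
  -D: nom -47.400 → Σnom=-21.820; wc +0.260/-0.060 → slack +0.704/-0.385; half-tol=0.160, Σhalf²=0.089311
Nominal = -21.820. Worst-case = [-21.820 - 0.385, -21.820 + 0.704] = [-22.205, -21.116]. RSS = √0.089311 = 0.299.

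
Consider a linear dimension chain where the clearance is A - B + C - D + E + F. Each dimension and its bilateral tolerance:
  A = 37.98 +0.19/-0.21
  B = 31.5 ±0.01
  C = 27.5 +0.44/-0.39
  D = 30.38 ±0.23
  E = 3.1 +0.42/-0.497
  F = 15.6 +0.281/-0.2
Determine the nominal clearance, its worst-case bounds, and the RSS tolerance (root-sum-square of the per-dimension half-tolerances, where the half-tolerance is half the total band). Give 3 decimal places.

nominal=22.300 wc=[20.763,23.871] rss=0.730

Stack each dimension's contribution:
  +A: nom +37.980 → Σnom=37.980; wc +0.190/-0.210 → slack +0.190/-0.210; half-tol=0.200, Σhalf²=0.040000
  -B: nom -31.500 → Σnom=6.480; wc +0.010/-0.010 → slack +0.200/-0.220; half-tol=0.010, Σhalf²=0.040100
  +C: nom +27.500 → Σnom=33.980; wc +0.440/-0.390 → slack +0.640/-0.610; half-tol=0.415, Σhalf²=0.212325
  -D: nom -30.380 → Σnom=3.600; wc +0.230/-0.230 → slack +0.870/-0.840; half-tol=0.230, Σhalf²=0.265225
  +E: nom +3.100 → Σnom=6.700; wc +0.420/-0.497 → slack +1.290/-1.337; half-tol=0.459, Σhalf²=0.475447
  +F: nom +15.600 → Σnom=22.300; wc +0.281/-0.200 → slack +1.571/-1.537; half-tol=0.241, Σhalf²=0.533288
Nominal = 22.300. Worst-case = [22.300 - 1.537, 22.300 + 1.571] = [20.763, 23.871]. RSS = √0.533288 = 0.730.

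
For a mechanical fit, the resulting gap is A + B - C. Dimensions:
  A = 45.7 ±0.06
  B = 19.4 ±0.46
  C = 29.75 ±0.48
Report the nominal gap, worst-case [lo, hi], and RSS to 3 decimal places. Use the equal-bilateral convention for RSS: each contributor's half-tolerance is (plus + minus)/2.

Stack each dimension's contribution:
  +A: nom +45.700 → Σnom=45.700; wc +0.060/-0.060 → slack +0.060/-0.060; half-tol=0.060, Σhalf²=0.003600
  +B: nom +19.400 → Σnom=65.100; wc +0.460/-0.460 → slack +0.520/-0.520; half-tol=0.460, Σhalf²=0.215200
  -C: nom -29.750 → Σnom=35.350; wc +0.480/-0.480 → slack +1.000/-1.000; half-tol=0.480, Σhalf²=0.445600
Nominal = 35.350. Worst-case = [35.350 - 1.000, 35.350 + 1.000] = [34.350, 36.350]. RSS = √0.445600 = 0.668.

nominal=35.350 wc=[34.350,36.350] rss=0.668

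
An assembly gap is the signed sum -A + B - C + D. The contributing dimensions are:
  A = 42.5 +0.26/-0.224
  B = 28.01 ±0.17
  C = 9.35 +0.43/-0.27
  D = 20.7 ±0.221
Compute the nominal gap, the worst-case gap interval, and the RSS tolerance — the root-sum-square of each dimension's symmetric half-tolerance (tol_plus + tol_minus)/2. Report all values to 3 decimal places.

nominal=-3.140 wc=[-4.221,-2.255] rss=0.509

Stack each dimension's contribution:
  -A: nom -42.500 → Σnom=-42.500; wc +0.224/-0.260 → slack +0.224/-0.260; half-tol=0.242, Σhalf²=0.058564
  +B: nom +28.010 → Σnom=-14.490; wc +0.170/-0.170 → slack +0.394/-0.430; half-tol=0.170, Σhalf²=0.087464
  -C: nom -9.350 → Σnom=-23.840; wc +0.270/-0.430 → slack +0.664/-0.860; half-tol=0.350, Σhalf²=0.209964
  +D: nom +20.700 → Σnom=-3.140; wc +0.221/-0.221 → slack +0.885/-1.081; half-tol=0.221, Σhalf²=0.258805
Nominal = -3.140. Worst-case = [-3.140 - 1.081, -3.140 + 0.885] = [-4.221, -2.255]. RSS = √0.258805 = 0.509.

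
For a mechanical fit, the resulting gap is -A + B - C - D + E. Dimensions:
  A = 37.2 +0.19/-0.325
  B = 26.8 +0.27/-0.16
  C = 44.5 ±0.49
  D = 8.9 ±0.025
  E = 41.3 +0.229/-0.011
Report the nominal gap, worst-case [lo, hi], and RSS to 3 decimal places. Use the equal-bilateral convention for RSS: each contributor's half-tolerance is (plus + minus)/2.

Stack each dimension's contribution:
  -A: nom -37.200 → Σnom=-37.200; wc +0.325/-0.190 → slack +0.325/-0.190; half-tol=0.258, Σhalf²=0.066306
  +B: nom +26.800 → Σnom=-10.400; wc +0.270/-0.160 → slack +0.595/-0.350; half-tol=0.215, Σhalf²=0.112531
  -C: nom -44.500 → Σnom=-54.900; wc +0.490/-0.490 → slack +1.085/-0.840; half-tol=0.490, Σhalf²=0.352631
  -D: nom -8.900 → Σnom=-63.800; wc +0.025/-0.025 → slack +1.110/-0.865; half-tol=0.025, Σhalf²=0.353256
  +E: nom +41.300 → Σnom=-22.500; wc +0.229/-0.011 → slack +1.339/-0.876; half-tol=0.120, Σhalf²=0.367656
Nominal = -22.500. Worst-case = [-22.500 - 0.876, -22.500 + 1.339] = [-23.376, -21.161]. RSS = √0.367656 = 0.606.

nominal=-22.500 wc=[-23.376,-21.161] rss=0.606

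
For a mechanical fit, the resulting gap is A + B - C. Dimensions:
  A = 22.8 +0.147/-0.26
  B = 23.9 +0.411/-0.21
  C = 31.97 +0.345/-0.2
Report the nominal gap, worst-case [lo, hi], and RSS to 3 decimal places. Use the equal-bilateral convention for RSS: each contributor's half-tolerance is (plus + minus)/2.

nominal=14.730 wc=[13.915,15.488] rss=0.461

Stack each dimension's contribution:
  +A: nom +22.800 → Σnom=22.800; wc +0.147/-0.260 → slack +0.147/-0.260; half-tol=0.204, Σhalf²=0.041412
  +B: nom +23.900 → Σnom=46.700; wc +0.411/-0.210 → slack +0.558/-0.470; half-tol=0.310, Σhalf²=0.137823
  -C: nom -31.970 → Σnom=14.730; wc +0.200/-0.345 → slack +0.758/-0.815; half-tol=0.272, Σhalf²=0.212079
Nominal = 14.730. Worst-case = [14.730 - 0.815, 14.730 + 0.758] = [13.915, 15.488]. RSS = √0.212079 = 0.461.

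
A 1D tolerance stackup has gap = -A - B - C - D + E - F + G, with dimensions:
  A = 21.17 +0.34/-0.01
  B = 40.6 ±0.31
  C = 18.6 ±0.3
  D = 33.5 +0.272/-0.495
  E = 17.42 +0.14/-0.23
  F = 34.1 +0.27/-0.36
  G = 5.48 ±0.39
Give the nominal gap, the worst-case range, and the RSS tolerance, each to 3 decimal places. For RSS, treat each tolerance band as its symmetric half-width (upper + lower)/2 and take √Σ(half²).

nominal=-125.070 wc=[-127.182,-123.065] rss=0.806

Stack each dimension's contribution:
  -A: nom -21.170 → Σnom=-21.170; wc +0.010/-0.340 → slack +0.010/-0.340; half-tol=0.175, Σhalf²=0.030625
  -B: nom -40.600 → Σnom=-61.770; wc +0.310/-0.310 → slack +0.320/-0.650; half-tol=0.310, Σhalf²=0.126725
  -C: nom -18.600 → Σnom=-80.370; wc +0.300/-0.300 → slack +0.620/-0.950; half-tol=0.300, Σhalf²=0.216725
  -D: nom -33.500 → Σnom=-113.870; wc +0.495/-0.272 → slack +1.115/-1.222; half-tol=0.384, Σhalf²=0.363797
  +E: nom +17.420 → Σnom=-96.450; wc +0.140/-0.230 → slack +1.255/-1.452; half-tol=0.185, Σhalf²=0.398022
  -F: nom -34.100 → Σnom=-130.550; wc +0.360/-0.270 → slack +1.615/-1.722; half-tol=0.315, Σhalf²=0.497247
  +G: nom +5.480 → Σnom=-125.070; wc +0.390/-0.390 → slack +2.005/-2.112; half-tol=0.390, Σhalf²=0.649347
Nominal = -125.070. Worst-case = [-125.070 - 2.112, -125.070 + 2.005] = [-127.182, -123.065]. RSS = √0.649347 = 0.806.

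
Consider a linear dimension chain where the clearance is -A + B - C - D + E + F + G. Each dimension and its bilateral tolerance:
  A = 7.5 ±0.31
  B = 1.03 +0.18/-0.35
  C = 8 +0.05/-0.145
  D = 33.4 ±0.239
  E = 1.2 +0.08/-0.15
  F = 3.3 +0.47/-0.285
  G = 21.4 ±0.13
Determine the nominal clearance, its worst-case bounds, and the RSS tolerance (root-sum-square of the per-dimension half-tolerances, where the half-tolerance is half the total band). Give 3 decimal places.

nominal=-21.970 wc=[-23.484,-20.416] rss=0.637

Stack each dimension's contribution:
  -A: nom -7.500 → Σnom=-7.500; wc +0.310/-0.310 → slack +0.310/-0.310; half-tol=0.310, Σhalf²=0.096100
  +B: nom +1.030 → Σnom=-6.470; wc +0.180/-0.350 → slack +0.490/-0.660; half-tol=0.265, Σhalf²=0.166325
  -C: nom -8.000 → Σnom=-14.470; wc +0.145/-0.050 → slack +0.635/-0.710; half-tol=0.098, Σhalf²=0.175831
  -D: nom -33.400 → Σnom=-47.870; wc +0.239/-0.239 → slack +0.874/-0.949; half-tol=0.239, Σhalf²=0.232952
  +E: nom +1.200 → Σnom=-46.670; wc +0.080/-0.150 → slack +0.954/-1.099; half-tol=0.115, Σhalf²=0.246177
  +F: nom +3.300 → Σnom=-43.370; wc +0.470/-0.285 → slack +1.424/-1.384; half-tol=0.377, Σhalf²=0.388683
  +G: nom +21.400 → Σnom=-21.970; wc +0.130/-0.130 → slack +1.554/-1.514; half-tol=0.130, Σhalf²=0.405583
Nominal = -21.970. Worst-case = [-21.970 - 1.514, -21.970 + 1.554] = [-23.484, -20.416]. RSS = √0.405583 = 0.637.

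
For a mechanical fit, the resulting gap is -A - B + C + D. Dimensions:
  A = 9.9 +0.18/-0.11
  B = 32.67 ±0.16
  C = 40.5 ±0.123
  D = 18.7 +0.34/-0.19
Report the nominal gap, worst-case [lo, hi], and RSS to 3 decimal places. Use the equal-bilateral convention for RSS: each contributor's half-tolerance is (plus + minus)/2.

nominal=16.630 wc=[15.977,17.363] rss=0.363

Stack each dimension's contribution:
  -A: nom -9.900 → Σnom=-9.900; wc +0.110/-0.180 → slack +0.110/-0.180; half-tol=0.145, Σhalf²=0.021025
  -B: nom -32.670 → Σnom=-42.570; wc +0.160/-0.160 → slack +0.270/-0.340; half-tol=0.160, Σhalf²=0.046625
  +C: nom +40.500 → Σnom=-2.070; wc +0.123/-0.123 → slack +0.393/-0.463; half-tol=0.123, Σhalf²=0.061754
  +D: nom +18.700 → Σnom=16.630; wc +0.340/-0.190 → slack +0.733/-0.653; half-tol=0.265, Σhalf²=0.131979
Nominal = 16.630. Worst-case = [16.630 - 0.653, 16.630 + 0.733] = [15.977, 17.363]. RSS = √0.131979 = 0.363.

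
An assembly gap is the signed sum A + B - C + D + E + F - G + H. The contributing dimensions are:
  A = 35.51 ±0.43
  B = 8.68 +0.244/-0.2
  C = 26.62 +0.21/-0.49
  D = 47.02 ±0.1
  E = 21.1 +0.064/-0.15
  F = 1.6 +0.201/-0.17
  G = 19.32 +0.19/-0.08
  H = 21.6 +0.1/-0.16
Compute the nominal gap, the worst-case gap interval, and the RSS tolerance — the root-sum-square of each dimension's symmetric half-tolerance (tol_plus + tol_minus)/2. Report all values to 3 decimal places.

nominal=89.570 wc=[87.960,91.279] rss=0.669

Stack each dimension's contribution:
  +A: nom +35.510 → Σnom=35.510; wc +0.430/-0.430 → slack +0.430/-0.430; half-tol=0.430, Σhalf²=0.184900
  +B: nom +8.680 → Σnom=44.190; wc +0.244/-0.200 → slack +0.674/-0.630; half-tol=0.222, Σhalf²=0.234184
  -C: nom -26.620 → Σnom=17.570; wc +0.490/-0.210 → slack +1.164/-0.840; half-tol=0.350, Σhalf²=0.356684
  +D: nom +47.020 → Σnom=64.590; wc +0.100/-0.100 → slack +1.264/-0.940; half-tol=0.100, Σhalf²=0.366684
  +E: nom +21.100 → Σnom=85.690; wc +0.064/-0.150 → slack +1.328/-1.090; half-tol=0.107, Σhalf²=0.378133
  +F: nom +1.600 → Σnom=87.290; wc +0.201/-0.170 → slack +1.529/-1.260; half-tol=0.185, Σhalf²=0.412543
  -G: nom -19.320 → Σnom=67.970; wc +0.080/-0.190 → slack +1.609/-1.450; half-tol=0.135, Σhalf²=0.430768
  +H: nom +21.600 → Σnom=89.570; wc +0.100/-0.160 → slack +1.709/-1.610; half-tol=0.130, Σhalf²=0.447668
Nominal = 89.570. Worst-case = [89.570 - 1.610, 89.570 + 1.709] = [87.960, 91.279]. RSS = √0.447668 = 0.669.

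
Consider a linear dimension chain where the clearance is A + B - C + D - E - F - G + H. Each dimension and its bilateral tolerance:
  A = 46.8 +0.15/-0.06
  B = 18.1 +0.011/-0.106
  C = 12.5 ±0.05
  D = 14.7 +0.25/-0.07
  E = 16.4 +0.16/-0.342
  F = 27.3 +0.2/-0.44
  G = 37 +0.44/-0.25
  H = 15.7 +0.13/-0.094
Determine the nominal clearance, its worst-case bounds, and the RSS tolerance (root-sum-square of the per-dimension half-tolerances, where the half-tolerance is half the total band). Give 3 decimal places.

nominal=2.100 wc=[0.920,3.723] rss=0.583

Stack each dimension's contribution:
  +A: nom +46.800 → Σnom=46.800; wc +0.150/-0.060 → slack +0.150/-0.060; half-tol=0.105, Σhalf²=0.011025
  +B: nom +18.100 → Σnom=64.900; wc +0.011/-0.106 → slack +0.161/-0.166; half-tol=0.058, Σhalf²=0.014447
  -C: nom -12.500 → Σnom=52.400; wc +0.050/-0.050 → slack +0.211/-0.216; half-tol=0.050, Σhalf²=0.016947
  +D: nom +14.700 → Σnom=67.100; wc +0.250/-0.070 → slack +0.461/-0.286; half-tol=0.160, Σhalf²=0.042547
  -E: nom -16.400 → Σnom=50.700; wc +0.342/-0.160 → slack +0.803/-0.446; half-tol=0.251, Σhalf²=0.105548
  -F: nom -27.300 → Σnom=23.400; wc +0.440/-0.200 → slack +1.243/-0.646; half-tol=0.320, Σhalf²=0.207948
  -G: nom -37.000 → Σnom=-13.600; wc +0.250/-0.440 → slack +1.493/-1.086; half-tol=0.345, Σhalf²=0.326973
  +H: nom +15.700 → Σnom=2.100; wc +0.130/-0.094 → slack +1.623/-1.180; half-tol=0.112, Σhalf²=0.339517
Nominal = 2.100. Worst-case = [2.100 - 1.180, 2.100 + 1.623] = [0.920, 3.723]. RSS = √0.339517 = 0.583.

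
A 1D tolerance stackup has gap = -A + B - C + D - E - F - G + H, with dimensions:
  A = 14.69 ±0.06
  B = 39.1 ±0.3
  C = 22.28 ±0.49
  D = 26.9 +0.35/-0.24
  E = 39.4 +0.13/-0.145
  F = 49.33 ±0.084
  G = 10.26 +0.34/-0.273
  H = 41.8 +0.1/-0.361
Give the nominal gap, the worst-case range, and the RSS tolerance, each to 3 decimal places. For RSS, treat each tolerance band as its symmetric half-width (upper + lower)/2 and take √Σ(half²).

nominal=-28.160 wc=[-30.165,-26.358] rss=0.771

Stack each dimension's contribution:
  -A: nom -14.690 → Σnom=-14.690; wc +0.060/-0.060 → slack +0.060/-0.060; half-tol=0.060, Σhalf²=0.003600
  +B: nom +39.100 → Σnom=24.410; wc +0.300/-0.300 → slack +0.360/-0.360; half-tol=0.300, Σhalf²=0.093600
  -C: nom -22.280 → Σnom=2.130; wc +0.490/-0.490 → slack +0.850/-0.850; half-tol=0.490, Σhalf²=0.333700
  +D: nom +26.900 → Σnom=29.030; wc +0.350/-0.240 → slack +1.200/-1.090; half-tol=0.295, Σhalf²=0.420725
  -E: nom -39.400 → Σnom=-10.370; wc +0.145/-0.130 → slack +1.345/-1.220; half-tol=0.138, Σhalf²=0.439631
  -F: nom -49.330 → Σnom=-59.700; wc +0.084/-0.084 → slack +1.429/-1.304; half-tol=0.084, Σhalf²=0.446687
  -G: nom -10.260 → Σnom=-69.960; wc +0.273/-0.340 → slack +1.702/-1.644; half-tol=0.306, Σhalf²=0.540629
  +H: nom +41.800 → Σnom=-28.160; wc +0.100/-0.361 → slack +1.802/-2.005; half-tol=0.230, Σhalf²=0.593760
Nominal = -28.160. Worst-case = [-28.160 - 2.005, -28.160 + 1.802] = [-30.165, -26.358]. RSS = √0.593760 = 0.771.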